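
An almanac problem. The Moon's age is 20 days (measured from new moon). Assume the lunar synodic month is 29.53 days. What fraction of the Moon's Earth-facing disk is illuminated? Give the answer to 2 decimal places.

Phase angle: θ = 360°·(20 d)/(29.53 d) = 243.8°.
cos 243.8° = (-0.441), so f = (1 − (-0.441))/2 = 0.721.

0.72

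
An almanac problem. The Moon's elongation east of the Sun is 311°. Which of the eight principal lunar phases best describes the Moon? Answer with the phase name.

311° lies in the waning crescent sector of the 8-phase cycle.

waning crescent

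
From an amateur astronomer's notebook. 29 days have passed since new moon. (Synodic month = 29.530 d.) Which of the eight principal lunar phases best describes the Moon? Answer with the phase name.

At 29/29.530 of the cycle, θ ≈ 354° — the new moon range.

new moon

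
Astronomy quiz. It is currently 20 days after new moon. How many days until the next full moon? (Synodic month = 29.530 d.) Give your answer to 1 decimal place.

24.3 days

Full moon is 0.5 of the way through the cycle: age 0.5 × 29.530 = 14.765 d.
Already past this cycle's full moon; the next is at 14.765 + 29.530 = 44.295 d, so 44.295 − 20 = 24.295 days.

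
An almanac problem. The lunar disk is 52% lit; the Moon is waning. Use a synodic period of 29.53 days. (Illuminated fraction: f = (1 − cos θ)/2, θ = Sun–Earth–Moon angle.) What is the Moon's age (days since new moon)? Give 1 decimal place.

22.0 days

cos θ = 1 − 2f = -0.040, giving a principal value of 92.3°.
Since the Moon is past full (waning), take the reflex angle: θ = 360° − 92.3° = 267.7°.
At 360°/29.53 d per day, 267.7° corresponds to 21.96 days.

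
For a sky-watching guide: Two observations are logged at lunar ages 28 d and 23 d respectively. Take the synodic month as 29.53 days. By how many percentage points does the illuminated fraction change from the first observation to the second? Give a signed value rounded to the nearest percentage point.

+38 pp

First observation: θ = 360°·28/29.53 = 341.3°, so f = 0.026.
Second observation: θ = 280.4°, f = 0.410.
Δf = 0.410 − 0.026 = +0.384, i.e. +38 pp.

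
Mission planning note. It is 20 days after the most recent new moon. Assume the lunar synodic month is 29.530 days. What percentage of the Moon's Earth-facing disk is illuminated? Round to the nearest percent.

72%

The Moon has covered 20/29.530 of its cycle, so θ ≈ 360° × 20/29.530 = 243.8°.
cos 243.8° = (-0.441), so f = (1 − (-0.441))/2 = 0.721, so 72%.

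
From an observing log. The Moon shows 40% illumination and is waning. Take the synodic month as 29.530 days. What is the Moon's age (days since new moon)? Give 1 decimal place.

23.1 days

cos θ = 1 − 2f = 0.200, giving a principal value of 78.5°.
Waning ⇒ past full, so θ = 360° − 78.5° = 281.5°.
At 360°/29.530 d per day, 281.5° corresponds to 23.09 days.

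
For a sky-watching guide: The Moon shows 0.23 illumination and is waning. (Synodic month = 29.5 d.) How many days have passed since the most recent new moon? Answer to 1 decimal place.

24.8 days

From f = (1 − cos θ)/2: cos θ = 1 − 2×0.23 = 0.540; arccos → 57.3°.
A waning Moon lies in 180°–360°, so θ = 360° − 57.3° = 302.7°.
At 360°/29.5 d per day, 302.7° corresponds to 24.80 days.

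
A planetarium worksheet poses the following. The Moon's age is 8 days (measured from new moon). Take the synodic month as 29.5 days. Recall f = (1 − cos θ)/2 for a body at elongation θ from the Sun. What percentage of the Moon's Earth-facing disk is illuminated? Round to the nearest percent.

The Moon has covered 8/29.5 of its cycle, so θ ≈ 360° × 8/29.5 = 97.6°.
With cos θ = (-0.133), the lit fraction is (1 − (-0.133))/2 ≈ 0.566, so 57%.

57%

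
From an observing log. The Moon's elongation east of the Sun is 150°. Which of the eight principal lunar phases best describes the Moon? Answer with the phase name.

The waxing gibbous sector spans roughly 112°–158°; 150° falls inside it.

waxing gibbous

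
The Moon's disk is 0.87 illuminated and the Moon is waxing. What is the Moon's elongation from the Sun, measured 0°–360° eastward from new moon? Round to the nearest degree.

138°

From f = (1 − cos θ)/2: cos θ = 1 − 2×0.87 = -0.740; arccos → 137.7°.
Before full moon the principal value applies: θ = 137.7°.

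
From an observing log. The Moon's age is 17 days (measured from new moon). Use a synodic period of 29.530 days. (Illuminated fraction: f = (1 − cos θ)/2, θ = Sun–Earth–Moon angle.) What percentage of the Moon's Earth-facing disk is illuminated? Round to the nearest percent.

The Moon has covered 17/29.530 of its cycle, so θ ≈ 360° × 17/29.530 = 207.2°.
cos 207.2° = (-0.889), so f = (1 − (-0.889))/2 = 0.945, so 94%.

94%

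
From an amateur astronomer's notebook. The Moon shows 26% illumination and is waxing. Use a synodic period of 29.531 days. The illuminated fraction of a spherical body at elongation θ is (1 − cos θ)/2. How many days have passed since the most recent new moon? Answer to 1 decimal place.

5.0 days

Invert f = (1 − cos θ)/2 to get cos θ = 1 − 2(0.26) = 0.480, hence θ₀ = arccos 0.480 = 61.3°.
The Moon is waxing (0°–180°), so θ = 61.3° directly.
Age = 29.531 × 61.3°/360° ≈ 5.03 days.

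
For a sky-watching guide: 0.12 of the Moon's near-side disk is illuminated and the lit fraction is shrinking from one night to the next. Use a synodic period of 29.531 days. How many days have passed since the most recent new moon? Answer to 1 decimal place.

26.2 days

From f = (1 − cos θ)/2: cos θ = 1 − 2×0.12 = 0.760; arccos → 40.5°.
Waning ⇒ past full, so θ = 360° − 40.5° = 319.5°.
At 360°/29.531 d per day, 319.5° corresponds to 26.21 days.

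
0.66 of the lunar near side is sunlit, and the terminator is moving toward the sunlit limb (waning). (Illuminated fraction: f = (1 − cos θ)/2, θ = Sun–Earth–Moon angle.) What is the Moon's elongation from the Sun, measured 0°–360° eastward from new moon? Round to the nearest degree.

Invert f = (1 − cos θ)/2 to get cos θ = 1 − 2(0.66) = -0.320, hence θ₀ = arccos -0.320 = 108.7°.
Waning ⇒ past full, so θ = 360° − 108.7° = 251.3°.

251°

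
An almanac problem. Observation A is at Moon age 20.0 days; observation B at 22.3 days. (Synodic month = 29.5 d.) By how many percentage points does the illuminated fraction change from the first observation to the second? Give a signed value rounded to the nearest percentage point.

-24 percentage points

θ₁ = 360° × 20.0/29.5 = 244.1°, f₁ = (1 − cos θ₁)/2 = 0.719.
θ₂ = 360° × 22.3/29.5 = 272.1°, f₂ = (1 − cos θ₂)/2 = 0.481.
Change = f₂ − f₁ = -0.237 → -24 percentage points.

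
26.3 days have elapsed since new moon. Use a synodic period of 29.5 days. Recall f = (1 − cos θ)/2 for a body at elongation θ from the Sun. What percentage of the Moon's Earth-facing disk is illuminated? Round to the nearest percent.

Elongation θ = 360° × 26.3/29.5 ≈ 320.9°.
With cos θ = 0.777, the lit fraction is (1 − 0.777)/2 ≈ 0.112, so 11%.

11%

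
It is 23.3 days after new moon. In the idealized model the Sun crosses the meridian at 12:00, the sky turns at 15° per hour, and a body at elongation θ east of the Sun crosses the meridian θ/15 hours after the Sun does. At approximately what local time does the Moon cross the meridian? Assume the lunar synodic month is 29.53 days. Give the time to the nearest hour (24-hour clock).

07:00

The Moon has covered 23.3/29.53 of its cycle, so θ ≈ 360° × 23.3/29.53 = 284.1°.
Delay after the Sun = 284.1° / (15°/h) ≈ 18.94 h.
12:00 + 18.94 h ≈ 06:56 → 07:00 to the nearest hour.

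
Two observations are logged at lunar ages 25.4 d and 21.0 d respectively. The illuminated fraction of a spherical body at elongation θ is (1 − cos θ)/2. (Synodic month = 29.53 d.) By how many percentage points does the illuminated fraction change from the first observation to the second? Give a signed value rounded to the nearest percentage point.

θ₁ = 360° × 25.4/29.53 = 309.7°, f₁ = (1 − cos θ₁)/2 = 0.181.
θ₂ = 360° × 21.0/29.53 = 256.0°, f₂ = (1 − cos θ₂)/2 = 0.621.
Change = f₂ − f₁ = +0.440 → +44 percentage points.

+44 pp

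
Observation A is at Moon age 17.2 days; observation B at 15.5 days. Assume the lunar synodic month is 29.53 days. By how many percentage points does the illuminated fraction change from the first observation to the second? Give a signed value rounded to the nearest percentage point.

+6 pp

θ₁ = 360° × 17.2/29.53 = 209.7°, f₁ = (1 − cos θ₁)/2 = 0.934.
θ₂ = 360° × 15.5/29.53 = 189.0°, f₂ = (1 − cos θ₂)/2 = 0.994.
Change = f₂ − f₁ = +0.060 → +6 percentage points.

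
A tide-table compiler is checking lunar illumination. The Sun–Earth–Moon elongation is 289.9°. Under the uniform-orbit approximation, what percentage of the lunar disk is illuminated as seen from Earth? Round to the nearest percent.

Half-versine of 289.9°: (1 − 0.340)/2 = 0.330, i.e. 33%.

33%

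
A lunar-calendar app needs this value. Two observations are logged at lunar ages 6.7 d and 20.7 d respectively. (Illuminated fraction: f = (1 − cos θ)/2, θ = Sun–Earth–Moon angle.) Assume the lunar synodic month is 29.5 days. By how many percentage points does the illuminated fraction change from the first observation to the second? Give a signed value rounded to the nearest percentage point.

θ₁ = 360° × 6.7/29.5 = 81.8°, f₁ = (1 − cos θ₁)/2 = 0.428.
θ₂ = 360° × 20.7/29.5 = 252.6°, f₂ = (1 − cos θ₂)/2 = 0.649.
Change = f₂ − f₁ = +0.221 → +22 percentage points.

+22 percentage points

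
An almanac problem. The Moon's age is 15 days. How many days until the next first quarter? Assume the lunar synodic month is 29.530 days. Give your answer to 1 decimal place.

First quarter occurs at elongation 90°, i.e. at age 29.530 × 90/360 = 7.383 d.
This lunation's first quarter (7.383 d) has passed, so add one period: 36.913 − 15 = 21.913 days.

21.9 days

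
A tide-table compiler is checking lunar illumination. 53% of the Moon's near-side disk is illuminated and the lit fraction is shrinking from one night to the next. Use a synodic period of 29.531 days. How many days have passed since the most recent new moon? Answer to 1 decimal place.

21.9 days

From f = (1 − cos θ)/2: cos θ = 1 − 2×0.53 = -0.060; arccos → 93.4°.
Since the Moon is past full (waning), take the reflex angle: θ = 360° − 93.4° = 266.6°.
Age = 29.531 × 266.6°/360° ≈ 21.87 days.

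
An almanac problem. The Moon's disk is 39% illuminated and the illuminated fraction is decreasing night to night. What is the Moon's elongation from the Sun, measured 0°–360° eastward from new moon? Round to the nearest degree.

283°

cos θ = 1 − 2f = 0.220, giving a principal value of 77.3°.
A waning Moon lies in 180°–360°, so θ = 360° − 77.3° = 282.7°.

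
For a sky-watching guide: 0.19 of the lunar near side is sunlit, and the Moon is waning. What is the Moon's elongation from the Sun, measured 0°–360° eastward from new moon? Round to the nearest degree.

308°

Invert f = (1 − cos θ)/2 to get cos θ = 1 − 2(0.19) = 0.620, hence θ₀ = arccos 0.620 = 51.7°.
Waning ⇒ past full, so θ = 360° − 51.7° = 308.3°.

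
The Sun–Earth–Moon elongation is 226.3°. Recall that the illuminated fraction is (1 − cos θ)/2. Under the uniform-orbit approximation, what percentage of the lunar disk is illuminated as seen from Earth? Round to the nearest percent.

Half-versine of 226.3°: (1 − (-0.691))/2 = 0.845, i.e. 85%.

85%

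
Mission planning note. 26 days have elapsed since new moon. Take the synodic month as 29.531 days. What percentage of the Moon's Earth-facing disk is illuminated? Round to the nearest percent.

The Moon has covered 26/29.531 of its cycle, so θ ≈ 360° × 26/29.531 = 317.0°.
cos 317.0° = 0.731, so f = (1 − 0.731)/2 = 0.135, so 13%.

13%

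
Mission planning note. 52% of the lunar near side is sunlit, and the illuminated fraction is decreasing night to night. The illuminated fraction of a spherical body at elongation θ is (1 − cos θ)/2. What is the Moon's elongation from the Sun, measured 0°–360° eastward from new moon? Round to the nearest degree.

268°

From f = (1 − cos θ)/2: cos θ = 1 − 2×0.52 = -0.040; arccos → 92.3°.
A waning Moon lies in 180°–360°, so θ = 360° − 92.3° = 267.7°.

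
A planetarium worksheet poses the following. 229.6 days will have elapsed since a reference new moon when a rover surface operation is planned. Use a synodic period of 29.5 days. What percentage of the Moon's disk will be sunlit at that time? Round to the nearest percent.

229.6 d spans 7 complete synodic months (7 × 29.5 = 206.50 d) plus 23.10 d.
Phase angle: θ = 360°·(23.10 d)/(29.5 d) = 281.9°.
Illuminated fraction = (1 − cos 281.9°)/2 = (1 − 0.206)/2 ≈ 0.397, so 40%.

40%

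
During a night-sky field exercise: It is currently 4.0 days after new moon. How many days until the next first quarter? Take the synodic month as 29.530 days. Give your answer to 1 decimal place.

First quarter occurs at elongation 90°, i.e. at age 29.530 × 90/360 = 7.383 d.
That is 7.383 − 4.0 = 3.383 days ahead.

3.4 days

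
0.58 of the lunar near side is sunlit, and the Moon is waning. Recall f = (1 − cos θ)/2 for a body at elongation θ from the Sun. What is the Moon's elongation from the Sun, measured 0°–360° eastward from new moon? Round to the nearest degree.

261°

From f = (1 − cos θ)/2: cos θ = 1 − 2×0.58 = -0.160; arccos → 99.2°.
Since the Moon is past full (waning), take the reflex angle: θ = 360° − 99.2° = 260.8°.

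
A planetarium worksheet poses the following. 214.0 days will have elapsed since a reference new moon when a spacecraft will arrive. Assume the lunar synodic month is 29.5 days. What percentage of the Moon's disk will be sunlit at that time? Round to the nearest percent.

51%

Reduce mod P: 214.0 − 7×29.5 = 7.50 d into the current lunation.
The Moon has covered 7.50/29.5 of its cycle, so θ ≈ 360° × 7.50/29.5 = 91.5°.
Illuminated fraction = (1 − cos 91.5°)/2 = (1 − (-0.027))/2 ≈ 0.513, so 51%.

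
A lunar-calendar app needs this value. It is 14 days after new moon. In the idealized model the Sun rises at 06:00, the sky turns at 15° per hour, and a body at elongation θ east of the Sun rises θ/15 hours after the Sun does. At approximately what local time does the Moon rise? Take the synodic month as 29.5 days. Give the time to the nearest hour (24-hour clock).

17:00

Phase angle: θ = 360°·(14 d)/(29.5 d) = 170.8°.
Delay after the Sun = 170.8° / (15°/h) ≈ 11.39 h.
06:00 + 11.39 h ≈ 17:23 → 17:00 to the nearest hour.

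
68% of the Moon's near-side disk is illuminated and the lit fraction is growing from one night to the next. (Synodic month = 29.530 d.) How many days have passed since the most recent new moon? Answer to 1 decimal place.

9.1 days

From f = (1 − cos θ)/2: cos θ = 1 − 2×0.68 = -0.360; arccos → 111.1°.
The Moon is waxing (0°–180°), so θ = 111.1° directly.
That fraction of the synodic month is 111.1/360 × 29.530 d ≈ 9.11 d.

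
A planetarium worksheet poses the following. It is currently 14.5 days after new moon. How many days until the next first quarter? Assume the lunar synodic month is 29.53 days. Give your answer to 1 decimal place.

22.4 days

First quarter is 0.25 of the way through the cycle: age 0.25 × 29.53 = 7.383 d.
Already past this cycle's first quarter; the next is at 7.383 + 29.53 = 36.913 d, so 36.913 − 14.5 = 22.413 days.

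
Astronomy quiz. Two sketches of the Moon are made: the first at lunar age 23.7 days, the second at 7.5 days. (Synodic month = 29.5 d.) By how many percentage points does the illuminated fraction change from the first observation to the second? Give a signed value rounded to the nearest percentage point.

+18 percentage points

θ₁ = 360° × 23.7/29.5 = 289.2°, f₁ = (1 − cos θ₁)/2 = 0.335.
θ₂ = 360° × 7.5/29.5 = 91.5°, f₂ = (1 − cos θ₂)/2 = 0.513.
Change = f₂ − f₁ = +0.178 → +18 percentage points.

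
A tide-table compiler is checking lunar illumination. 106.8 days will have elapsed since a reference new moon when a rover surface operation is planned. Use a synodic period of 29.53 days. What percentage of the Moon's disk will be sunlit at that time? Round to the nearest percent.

Reduce mod P: 106.8 − 3×29.53 = 18.21 d into the current lunation.
Elongation θ = 360° × 18.21/29.53 ≈ 222.0°.
With cos θ = (-0.743), the lit fraction is (1 − (-0.743))/2 ≈ 0.872, so 87%.

87%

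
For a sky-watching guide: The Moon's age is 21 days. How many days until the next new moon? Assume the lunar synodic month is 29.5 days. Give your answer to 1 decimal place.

One full lunation from the last new moon is 29.5 d; remaining = 29.5 − 21 = 8.500 d.

8.5 days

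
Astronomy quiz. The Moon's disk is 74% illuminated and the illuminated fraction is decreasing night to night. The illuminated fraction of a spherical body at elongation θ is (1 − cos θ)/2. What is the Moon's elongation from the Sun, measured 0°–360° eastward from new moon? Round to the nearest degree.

Invert f = (1 − cos θ)/2 to get cos θ = 1 − 2(0.74) = -0.480, hence θ₀ = arccos -0.480 = 118.7°.
Waning ⇒ past full, so θ = 360° − 118.7° = 241.3°.

241°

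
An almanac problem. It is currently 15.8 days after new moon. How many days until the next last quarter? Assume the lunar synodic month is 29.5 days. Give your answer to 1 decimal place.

6.3 days

Last quarter is 0.75 of the way through the cycle: age 0.75 × 29.5 = 22.125 d.
That is 22.125 − 15.8 = 6.325 days ahead.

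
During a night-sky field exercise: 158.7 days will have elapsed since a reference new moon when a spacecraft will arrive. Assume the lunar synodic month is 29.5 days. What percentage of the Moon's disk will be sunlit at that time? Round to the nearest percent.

158.7/29.5 = 5.380 lunations, so 5 complete cycles and 11.20 d into the next.
Phase angle: θ = 360°·(11.20 d)/(29.5 d) = 136.7°.
With cos θ = (-0.728), the lit fraction is (1 − (-0.728))/2 ≈ 0.864, so 86%.

86%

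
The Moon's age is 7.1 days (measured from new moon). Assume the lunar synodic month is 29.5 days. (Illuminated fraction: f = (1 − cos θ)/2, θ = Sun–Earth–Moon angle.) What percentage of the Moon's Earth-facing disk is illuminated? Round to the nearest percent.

The Moon has covered 7.1/29.5 of its cycle, so θ ≈ 360° × 7.1/29.5 = 86.6°.
cos 86.6° = 0.059, so f = (1 − 0.059)/2 = 0.471, so 47%.

47%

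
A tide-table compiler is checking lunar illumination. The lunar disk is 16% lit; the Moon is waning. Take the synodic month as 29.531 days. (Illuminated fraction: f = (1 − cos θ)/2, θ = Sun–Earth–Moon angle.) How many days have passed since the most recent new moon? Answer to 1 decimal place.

25.7 days

From f = (1 − cos θ)/2: cos θ = 1 − 2×0.16 = 0.680; arccos → 47.2°.
Waning ⇒ past full, so θ = 360° − 47.2° = 312.8°.
Age = 29.531 × 312.8°/360° ≈ 25.66 days.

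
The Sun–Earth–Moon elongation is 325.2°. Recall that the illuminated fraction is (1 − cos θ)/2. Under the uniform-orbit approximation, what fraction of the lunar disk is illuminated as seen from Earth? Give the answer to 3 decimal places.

0.089

cos 325.2° = 0.821, so f = (1 − 0.821)/2 = 0.089.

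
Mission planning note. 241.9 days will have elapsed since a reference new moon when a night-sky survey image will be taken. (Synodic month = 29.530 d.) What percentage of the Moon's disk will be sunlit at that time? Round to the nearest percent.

32%

Reduce mod P: 241.9 − 8×29.530 = 5.66 d into the current lunation.
The Moon has covered 5.66/29.530 of its cycle, so θ ≈ 360° × 5.66/29.530 = 69.0°.
cos 69.0° = 0.358, so f = (1 − 0.358)/2 = 0.321, so 32%.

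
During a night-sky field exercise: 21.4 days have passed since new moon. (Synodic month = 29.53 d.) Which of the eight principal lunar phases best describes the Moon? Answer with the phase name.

θ ≈ 360° × 21.4/29.53 = 261°, which falls in the last quarter sector.

last quarter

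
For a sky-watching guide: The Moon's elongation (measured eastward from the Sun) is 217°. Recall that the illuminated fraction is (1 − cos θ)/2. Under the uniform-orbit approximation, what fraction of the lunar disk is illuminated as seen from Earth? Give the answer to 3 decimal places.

0.899

Half-versine of 217°: (1 − (-0.799))/2 = 0.899.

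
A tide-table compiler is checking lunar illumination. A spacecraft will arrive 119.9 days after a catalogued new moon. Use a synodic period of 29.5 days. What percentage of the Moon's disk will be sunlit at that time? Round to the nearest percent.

119.9 d spans 4 complete synodic months (4 × 29.5 = 118.00 d) plus 1.90 d.
Elongation θ = 360° × 1.90/29.5 ≈ 23.2°.
Illuminated fraction = (1 − cos 23.2°)/2 = (1 − 0.919)/2 ≈ 0.040, so 4%.

4%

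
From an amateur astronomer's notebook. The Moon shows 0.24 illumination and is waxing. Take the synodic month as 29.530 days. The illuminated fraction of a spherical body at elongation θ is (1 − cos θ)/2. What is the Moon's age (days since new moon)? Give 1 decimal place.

Invert f = (1 − cos θ)/2 to get cos θ = 1 − 2(0.24) = 0.520, hence θ₀ = arccos 0.520 = 58.7°.
Waxing ⇒ before full, so θ = 58.7°.
Age = 29.530 × 58.7°/360° ≈ 4.81 days.

4.8 days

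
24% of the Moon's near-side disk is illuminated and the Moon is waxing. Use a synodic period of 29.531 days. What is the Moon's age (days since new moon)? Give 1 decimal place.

4.8 days

From f = (1 − cos θ)/2: cos θ = 1 − 2×0.24 = 0.520; arccos → 58.7°.
Before full moon the principal value applies: θ = 58.7°.
That fraction of the synodic month is 58.7/360 × 29.531 d ≈ 4.81 d.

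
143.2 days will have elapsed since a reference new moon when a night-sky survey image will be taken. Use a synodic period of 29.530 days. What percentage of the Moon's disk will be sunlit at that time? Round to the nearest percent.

Reduce mod P: 143.2 − 4×29.530 = 25.08 d into the current lunation.
Elongation θ = 360° × 25.08/29.530 ≈ 305.8°.
With cos θ = 0.584, the lit fraction is (1 − 0.584)/2 ≈ 0.208, so 21%.

21%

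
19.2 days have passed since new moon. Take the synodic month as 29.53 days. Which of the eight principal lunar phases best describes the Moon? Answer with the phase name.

At 19.2/29.53 of the cycle, θ ≈ 234° — the waning gibbous range.

waning gibbous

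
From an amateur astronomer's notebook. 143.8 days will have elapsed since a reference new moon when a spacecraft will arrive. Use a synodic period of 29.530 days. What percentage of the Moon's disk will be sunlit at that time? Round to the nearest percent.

16%

143.8/29.530 = 4.870 lunations, so 4 complete cycles and 25.68 d into the next.
Elongation θ = 360° × 25.68/29.530 ≈ 313.1°.
With cos θ = 0.683, the lit fraction is (1 − 0.683)/2 ≈ 0.159, so 16%.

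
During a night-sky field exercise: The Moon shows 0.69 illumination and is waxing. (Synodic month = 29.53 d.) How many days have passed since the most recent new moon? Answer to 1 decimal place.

Invert f = (1 − cos θ)/2 to get cos θ = 1 − 2(0.69) = -0.380, hence θ₀ = arccos -0.380 = 112.3°.
Before full moon the principal value applies: θ = 112.3°.
At 360°/29.53 d per day, 112.3° corresponds to 9.21 days.

9.2 days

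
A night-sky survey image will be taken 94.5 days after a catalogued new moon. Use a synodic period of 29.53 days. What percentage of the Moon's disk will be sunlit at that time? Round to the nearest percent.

35%

94.5 d spans 3 complete synodic months (3 × 29.53 = 88.59 d) plus 5.91 d.
Elongation θ = 360° × 5.91/29.53 ≈ 72.0°.
cos 72.0° = 0.308, so f = (1 − 0.308)/2 = 0.346, so 35%.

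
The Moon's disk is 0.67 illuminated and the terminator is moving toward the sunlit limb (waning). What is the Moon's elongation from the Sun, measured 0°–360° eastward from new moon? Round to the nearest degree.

250°

From f = (1 − cos θ)/2: cos θ = 1 − 2×0.67 = -0.340; arccos → 109.9°.
Waning ⇒ past full, so θ = 360° − 109.9° = 250.1°.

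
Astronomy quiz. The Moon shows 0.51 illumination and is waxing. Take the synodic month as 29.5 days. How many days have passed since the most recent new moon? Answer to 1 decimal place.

7.5 days

Invert f = (1 − cos θ)/2 to get cos θ = 1 − 2(0.51) = -0.020, hence θ₀ = arccos -0.020 = 91.1°.
Before full moon the principal value applies: θ = 91.1°.
That fraction of the synodic month is 91.1/360 × 29.5 d ≈ 7.47 d.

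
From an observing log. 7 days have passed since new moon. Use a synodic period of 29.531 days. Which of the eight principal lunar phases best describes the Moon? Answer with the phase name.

θ ≈ 360° × 7/29.531 = 85°, which falls in the first quarter sector.

first quarter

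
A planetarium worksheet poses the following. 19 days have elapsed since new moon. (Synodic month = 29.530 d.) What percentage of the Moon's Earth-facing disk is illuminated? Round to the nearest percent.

81%

Phase angle: θ = 360°·(19 d)/(29.530 d) = 231.6°.
cos 231.6° = (-0.621), so f = (1 − (-0.621))/2 = 0.810, so 81%.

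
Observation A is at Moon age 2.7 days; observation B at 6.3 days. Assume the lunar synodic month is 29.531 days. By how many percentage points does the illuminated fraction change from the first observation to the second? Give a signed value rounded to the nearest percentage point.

+31 percentage points

θ₁ = 360° × 2.7/29.531 = 32.9°, f₁ = (1 − cos θ₁)/2 = 0.080.
θ₂ = 360° × 6.3/29.531 = 76.8°, f₂ = (1 − cos θ₂)/2 = 0.386.
Change = f₂ − f₁ = +0.306 → +31 percentage points.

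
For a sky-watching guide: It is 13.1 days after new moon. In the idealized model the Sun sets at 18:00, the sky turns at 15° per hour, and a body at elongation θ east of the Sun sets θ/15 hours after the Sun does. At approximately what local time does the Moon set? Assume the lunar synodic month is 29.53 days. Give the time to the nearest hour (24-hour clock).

Phase angle: θ = 360°·(13.1 d)/(29.53 d) = 159.7°.
The Moon trails the Sun by θ/15 = 159.7/15 ≈ 10.65 hours.
18:00 + 10.65 h ≈ 04:39 → 05:00 to the nearest hour.

05:00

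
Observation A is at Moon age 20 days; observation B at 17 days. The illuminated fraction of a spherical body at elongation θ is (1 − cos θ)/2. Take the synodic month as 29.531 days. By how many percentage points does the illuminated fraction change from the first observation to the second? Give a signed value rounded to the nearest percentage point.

θ₁ = 360° × 20/29.531 = 243.8°, f₁ = (1 − cos θ₁)/2 = 0.721.
θ₂ = 360° × 17/29.531 = 207.2°, f₂ = (1 − cos θ₂)/2 = 0.945.
Change = f₂ − f₁ = +0.224 → +22 percentage points.

+22 percentage points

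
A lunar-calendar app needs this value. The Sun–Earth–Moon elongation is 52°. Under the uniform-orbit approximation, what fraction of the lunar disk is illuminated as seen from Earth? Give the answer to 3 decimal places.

0.192

f = (1 − cos 52°)/2 = (1 − 0.616)/2 ≈ 0.192.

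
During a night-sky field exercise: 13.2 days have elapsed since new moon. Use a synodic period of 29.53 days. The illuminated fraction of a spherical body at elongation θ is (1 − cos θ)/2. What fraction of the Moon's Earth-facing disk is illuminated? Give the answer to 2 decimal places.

0.97

Phase angle: θ = 360°·(13.2 d)/(29.53 d) = 160.9°.
Illuminated fraction = (1 − cos 160.9°)/2 = (1 − (-0.945))/2 ≈ 0.973.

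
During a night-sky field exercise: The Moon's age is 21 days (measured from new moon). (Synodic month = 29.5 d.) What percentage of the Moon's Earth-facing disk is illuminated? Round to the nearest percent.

62%

Phase angle: θ = 360°·(21 d)/(29.5 d) = 256.3°.
Illuminated fraction = (1 − cos 256.3°)/2 = (1 − (-0.237))/2 ≈ 0.619, so 62%.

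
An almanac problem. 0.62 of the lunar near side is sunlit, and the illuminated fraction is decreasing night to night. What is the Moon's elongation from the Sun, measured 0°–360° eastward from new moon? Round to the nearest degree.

Invert f = (1 − cos θ)/2 to get cos θ = 1 − 2(0.62) = -0.240, hence θ₀ = arccos -0.240 = 103.9°.
A waning Moon lies in 180°–360°, so θ = 360° − 103.9° = 256.1°.

256°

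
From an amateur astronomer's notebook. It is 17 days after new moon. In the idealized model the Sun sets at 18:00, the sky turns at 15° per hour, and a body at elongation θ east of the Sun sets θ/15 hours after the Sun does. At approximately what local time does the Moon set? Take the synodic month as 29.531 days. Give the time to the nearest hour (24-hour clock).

08:00

The Moon has covered 17/29.531 of its cycle, so θ ≈ 360° × 17/29.531 = 207.2°.
Delay after the Sun = 207.2° / (15°/h) ≈ 13.82 h.
18:00 + 13.82 h ≈ 07:49 → 08:00 to the nearest hour.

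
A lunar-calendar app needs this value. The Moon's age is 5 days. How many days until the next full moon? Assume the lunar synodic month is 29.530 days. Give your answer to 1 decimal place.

Full moon occurs at elongation 180°, i.e. at age 29.530 × 180/360 = 14.765 d.
That is 14.765 − 5 = 9.765 days ahead.

9.8 days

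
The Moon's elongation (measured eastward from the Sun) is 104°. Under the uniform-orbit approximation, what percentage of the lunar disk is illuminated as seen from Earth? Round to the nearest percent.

cos 104° = (-0.242), so f = (1 − (-0.242))/2 = 0.621, i.e. 62%.

62%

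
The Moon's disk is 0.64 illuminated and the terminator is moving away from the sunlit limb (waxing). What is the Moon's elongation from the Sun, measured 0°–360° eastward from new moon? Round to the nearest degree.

Invert f = (1 − cos θ)/2 to get cos θ = 1 − 2(0.64) = -0.280, hence θ₀ = arccos -0.280 = 106.3°.
Waxing ⇒ before full, so θ = 106.3°.

106°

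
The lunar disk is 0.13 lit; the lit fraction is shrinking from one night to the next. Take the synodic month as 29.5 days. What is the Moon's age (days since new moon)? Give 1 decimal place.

26.0 days

From f = (1 − cos θ)/2: cos θ = 1 − 2×0.13 = 0.740; arccos → 42.3°.
A waning Moon lies in 180°–360°, so θ = 360° − 42.3° = 317.7°.
That fraction of the synodic month is 317.7/360 × 29.5 d ≈ 26.04 d.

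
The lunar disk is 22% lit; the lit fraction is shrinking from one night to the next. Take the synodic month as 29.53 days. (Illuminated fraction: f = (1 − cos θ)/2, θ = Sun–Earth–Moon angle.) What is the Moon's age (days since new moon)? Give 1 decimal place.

24.9 days

cos θ = 1 − 2f = 0.560, giving a principal value of 55.9°.
A waning Moon lies in 180°–360°, so θ = 360° − 55.9° = 304.1°.
At 360°/29.53 d per day, 304.1° corresponds to 24.94 days.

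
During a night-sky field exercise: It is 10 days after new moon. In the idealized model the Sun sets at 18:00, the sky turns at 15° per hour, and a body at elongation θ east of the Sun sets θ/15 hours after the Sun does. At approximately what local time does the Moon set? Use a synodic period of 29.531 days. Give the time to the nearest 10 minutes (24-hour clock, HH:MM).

The Moon has covered 10/29.531 of its cycle, so θ ≈ 360° × 10/29.531 = 121.9°.
The Moon trails the Sun by θ/15 = 121.9/15 ≈ 8.13 hours.
18:00 + 8.127 h ≈ 02:08 → 02:10 to the nearest ten minutes.

02:10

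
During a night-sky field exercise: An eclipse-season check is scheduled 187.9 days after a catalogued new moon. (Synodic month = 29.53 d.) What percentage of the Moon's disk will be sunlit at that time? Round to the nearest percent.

83%

Reduce mod P: 187.9 − 6×29.53 = 10.72 d into the current lunation.
Elongation θ = 360° × 10.72/29.53 ≈ 130.7°.
cos 130.7° = (-0.652), so f = (1 − (-0.652))/2 = 0.826, so 83%.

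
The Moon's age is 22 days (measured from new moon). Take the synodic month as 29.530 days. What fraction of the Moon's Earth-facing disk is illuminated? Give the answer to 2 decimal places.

The Moon has covered 22/29.530 of its cycle, so θ ≈ 360° × 22/29.530 = 268.2°.
cos 268.2° = (-0.031), so f = (1 − (-0.031))/2 = 0.516.

0.52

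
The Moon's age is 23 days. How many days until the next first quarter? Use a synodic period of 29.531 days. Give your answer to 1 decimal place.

First quarter occurs at elongation 90°, i.e. at age 29.531 × 90/360 = 7.383 d.
This lunation's first quarter (7.383 d) has passed, so add one period: 36.914 − 23 = 13.914 days.

13.9 days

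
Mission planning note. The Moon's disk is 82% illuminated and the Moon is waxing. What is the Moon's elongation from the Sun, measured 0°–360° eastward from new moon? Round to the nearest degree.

130°

Invert f = (1 − cos θ)/2 to get cos θ = 1 − 2(0.82) = -0.640, hence θ₀ = arccos -0.640 = 129.8°.
Before full moon the principal value applies: θ = 129.8°.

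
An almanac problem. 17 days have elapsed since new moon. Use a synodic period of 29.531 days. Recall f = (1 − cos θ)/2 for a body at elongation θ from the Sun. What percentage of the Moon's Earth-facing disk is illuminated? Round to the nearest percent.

Elongation θ = 360° × 17/29.531 ≈ 207.2°.
cos 207.2° = (-0.889), so f = (1 − (-0.889))/2 = 0.945, so 94%.

94%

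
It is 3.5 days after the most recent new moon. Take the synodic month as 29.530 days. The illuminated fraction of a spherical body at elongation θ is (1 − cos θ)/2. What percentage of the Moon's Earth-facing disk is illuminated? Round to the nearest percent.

Phase angle: θ = 360°·(3.5 d)/(29.530 d) = 42.7°.
Illuminated fraction = (1 − cos 42.7°)/2 = (1 − 0.735)/2 ≈ 0.132, so 13%.

13%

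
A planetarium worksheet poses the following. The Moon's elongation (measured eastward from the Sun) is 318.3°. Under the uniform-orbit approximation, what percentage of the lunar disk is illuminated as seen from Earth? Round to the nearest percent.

13%

Half-versine of 318.3°: (1 − 0.747)/2 = 0.127, i.e. 13%.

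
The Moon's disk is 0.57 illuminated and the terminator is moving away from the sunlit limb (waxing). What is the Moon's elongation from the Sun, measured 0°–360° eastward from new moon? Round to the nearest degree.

98°

cos θ = 1 − 2f = -0.140, giving a principal value of 98.0°.
The Moon is waxing (0°–180°), so θ = 98.0° directly.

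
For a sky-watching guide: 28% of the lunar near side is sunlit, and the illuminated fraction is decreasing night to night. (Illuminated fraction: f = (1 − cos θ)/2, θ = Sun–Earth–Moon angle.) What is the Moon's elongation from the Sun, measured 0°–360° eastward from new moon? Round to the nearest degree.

From f = (1 − cos θ)/2: cos θ = 1 − 2×0.28 = 0.440; arccos → 63.9°.
Waning ⇒ past full, so θ = 360° − 63.9° = 296.1°.

296°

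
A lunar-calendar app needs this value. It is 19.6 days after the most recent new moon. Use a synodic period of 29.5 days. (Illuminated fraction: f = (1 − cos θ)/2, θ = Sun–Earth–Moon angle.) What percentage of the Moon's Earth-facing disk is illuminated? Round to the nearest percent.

76%

Elongation θ = 360° × 19.6/29.5 ≈ 239.2°.
cos 239.2° = (-0.512), so f = (1 − (-0.512))/2 = 0.756, so 76%.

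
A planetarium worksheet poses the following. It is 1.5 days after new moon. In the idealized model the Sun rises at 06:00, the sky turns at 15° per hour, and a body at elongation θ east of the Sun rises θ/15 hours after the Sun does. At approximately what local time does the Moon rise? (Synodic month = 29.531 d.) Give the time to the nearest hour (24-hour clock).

07:00

The Moon has covered 1.5/29.531 of its cycle, so θ ≈ 360° × 1.5/29.531 = 18.3°.
At 15° of sky rotation per hour, 18.3° corresponds to a 1.22 h lag.
06:00 + 1.22 h ≈ 07:13 → 07:00 to the nearest hour.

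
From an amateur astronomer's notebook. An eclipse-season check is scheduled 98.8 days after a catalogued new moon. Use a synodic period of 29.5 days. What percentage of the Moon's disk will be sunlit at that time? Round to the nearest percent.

79%

98.8/29.5 = 3.349 lunations, so 3 complete cycles and 10.30 d into the next.
Phase angle: θ = 360°·(10.30 d)/(29.5 d) = 125.7°.
With cos θ = (-0.583), the lit fraction is (1 − (-0.583))/2 ≈ 0.792, so 79%.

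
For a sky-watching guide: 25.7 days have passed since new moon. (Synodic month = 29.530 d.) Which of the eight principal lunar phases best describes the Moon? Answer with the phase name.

waning crescent

At 25.7/29.530 of the cycle, θ ≈ 313° — the waning crescent range.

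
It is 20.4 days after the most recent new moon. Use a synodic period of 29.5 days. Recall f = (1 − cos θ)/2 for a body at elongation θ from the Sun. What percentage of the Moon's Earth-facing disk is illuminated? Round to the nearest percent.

Phase angle: θ = 360°·(20.4 d)/(29.5 d) = 248.9°.
cos 248.9° = (-0.359), so f = (1 − (-0.359))/2 = 0.680, so 68%.

68%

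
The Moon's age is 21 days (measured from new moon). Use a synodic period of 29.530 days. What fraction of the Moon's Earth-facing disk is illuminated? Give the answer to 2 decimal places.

The Moon has covered 21/29.530 of its cycle, so θ ≈ 360° × 21/29.530 = 256.0°.
Illuminated fraction = (1 − cos 256.0°)/2 = (1 − (-0.242))/2 ≈ 0.621.

0.62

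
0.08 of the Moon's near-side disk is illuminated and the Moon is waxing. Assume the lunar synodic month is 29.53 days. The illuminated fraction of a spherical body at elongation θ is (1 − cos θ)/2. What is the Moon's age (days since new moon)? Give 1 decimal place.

Invert f = (1 − cos θ)/2 to get cos θ = 1 − 2(0.08) = 0.840, hence θ₀ = arccos 0.840 = 32.9°.
Waxing ⇒ before full, so θ = 32.9°.
That fraction of the synodic month is 32.9/360 × 29.53 d ≈ 2.70 d.

2.7 days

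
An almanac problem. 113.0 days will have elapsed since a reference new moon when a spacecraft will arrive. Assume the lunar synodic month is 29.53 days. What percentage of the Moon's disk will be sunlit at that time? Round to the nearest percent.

113.0 d spans 3 complete synodic months (3 × 29.53 = 88.59 d) plus 24.41 d.
Phase angle: θ = 360°·(24.41 d)/(29.53 d) = 297.6°.
Illuminated fraction = (1 − cos 297.6°)/2 = (1 − 0.463)/2 ≈ 0.268, so 27%.

27%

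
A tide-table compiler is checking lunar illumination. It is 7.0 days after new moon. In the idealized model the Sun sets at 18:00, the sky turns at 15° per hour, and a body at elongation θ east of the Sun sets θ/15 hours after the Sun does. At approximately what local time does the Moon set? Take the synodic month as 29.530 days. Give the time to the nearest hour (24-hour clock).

00:00

Elongation θ = 360° × 7.0/29.530 ≈ 85.3°.
The Moon trails the Sun by θ/15 = 85.3/15 ≈ 5.69 hours.
18:00 + 5.69 h ≈ 23:41 → 00:00 to the nearest hour.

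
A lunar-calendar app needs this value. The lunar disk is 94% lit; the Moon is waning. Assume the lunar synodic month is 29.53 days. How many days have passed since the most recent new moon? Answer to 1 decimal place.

From f = (1 − cos θ)/2: cos θ = 1 − 2×0.94 = -0.880; arccos → 151.6°.
A waning Moon lies in 180°–360°, so θ = 360° − 151.6° = 208.4°.
That fraction of the synodic month is 208.4/360 × 29.53 d ≈ 17.09 d.

17.1 days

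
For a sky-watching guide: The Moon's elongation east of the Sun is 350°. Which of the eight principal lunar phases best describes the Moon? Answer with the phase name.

350° lies in the new moon sector of the 8-phase cycle.

new moon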